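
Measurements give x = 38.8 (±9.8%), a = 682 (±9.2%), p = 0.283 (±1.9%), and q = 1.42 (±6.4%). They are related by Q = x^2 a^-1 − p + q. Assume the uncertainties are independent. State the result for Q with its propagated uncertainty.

3.34 ± 0.487

Let w = x^2·a^-1 = 2.21. δw/w = √((2·δx/x)² + (-1·δa/a)²) = √(0.0384 + 0.00846) = 0.217, so δw = 0.478.
Q = w − p + q: δQ = √(δw² + δp² + δq²) = √(0.228 + 2.89e-05 + 0.00826) = 0.487
Q = 3.34.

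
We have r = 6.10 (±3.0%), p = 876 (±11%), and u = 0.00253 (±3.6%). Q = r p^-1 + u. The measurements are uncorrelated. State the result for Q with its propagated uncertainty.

0.00949 ± 0.000799

Let w = r·p^-1 = 0.00696. δw/w = √((1·δr/r)² + (-1·δp/p)²) = √(0.000900 + 0.0121) = 0.114, so δw = 0.000794.
Q = w + u: δQ = √(δw² + δu²) = √(6.3e-07 + 8.3e-09) = 0.000799
Q = 0.00949.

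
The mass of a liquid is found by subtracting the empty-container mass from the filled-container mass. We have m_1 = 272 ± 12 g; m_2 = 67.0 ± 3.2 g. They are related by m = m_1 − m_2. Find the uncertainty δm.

m is a linear combination, so absolute uncertainties add in quadrature:
  (δm_1)² = 144;  (δm_2)² = 10.2
δm = √(154) = 12.4 g

12.4 g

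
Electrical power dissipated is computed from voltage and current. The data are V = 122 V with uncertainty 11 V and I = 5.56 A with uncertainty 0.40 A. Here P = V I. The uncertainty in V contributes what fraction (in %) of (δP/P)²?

61.1%

(δP/P)² = (1·δV/V)² + (1·δI/I)²
  V term: (1×0.0902)² = 0.00813
  I term: (1×0.0719)² = 0.00518
Total = 0.0133. Share from V = 0.00813/0.0133 = 0.611.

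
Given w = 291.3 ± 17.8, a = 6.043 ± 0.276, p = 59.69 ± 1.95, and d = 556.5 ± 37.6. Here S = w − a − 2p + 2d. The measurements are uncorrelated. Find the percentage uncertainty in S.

Each term contributes (cᵢ δxᵢ)² to (δS)²:
  (δw)² = 317;  (δa)² = 0.0762;  (2·δp)² = 15.2;  (2·δd)² = 5660
δS = √(5990) = 77.4
S = 1279, so δS/S = 77.4/1279 = 0.0605.

6.05%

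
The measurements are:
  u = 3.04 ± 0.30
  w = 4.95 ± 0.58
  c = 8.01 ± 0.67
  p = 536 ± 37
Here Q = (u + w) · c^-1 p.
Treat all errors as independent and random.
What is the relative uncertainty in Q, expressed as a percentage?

Let h = u + w = 7.99. δh = √(δu² + δw²) = √(0.0900 + 0.336) = 0.653, so δh/h = 0.0817.
Q is then a monomial in h, c, p:
δQ/Q = √((δh/h)² + (-1·δc/c)² + (1·δp/p)²) = √(0.00668 + 0.00700 + 0.00477) = 0.136

13.6%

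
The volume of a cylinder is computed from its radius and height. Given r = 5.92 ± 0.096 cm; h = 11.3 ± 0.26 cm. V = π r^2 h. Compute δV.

Since V is a product/quotient, work with relative uncertainties:
  (2·δr/r)² = (2×0.0162)² = 0.00105;  (1·δh/h)² = (1×0.0230)² = 0.000529
δV/V = √(0.00158) = 0.0398
V = 1240 cm^3, so δV = 0.0398 × 1240 = 49.5 cm^3.

49.5 cm^3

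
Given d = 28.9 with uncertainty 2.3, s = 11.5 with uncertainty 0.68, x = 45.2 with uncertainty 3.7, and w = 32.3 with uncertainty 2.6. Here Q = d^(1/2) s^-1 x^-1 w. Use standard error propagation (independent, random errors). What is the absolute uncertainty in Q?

Since Q is a product/quotient, work with relative uncertainties:
  (½·δd/d)² = (0.5×0.0796)² = 0.00158;  (-1·δs/s)² = (-1×0.0591)² = 0.00350;  (-1·δx/x)² = (-1×0.0819)² = 0.00670;  (1·δw/w)² = (1×0.0805)² = 0.00648
δQ/Q = √(0.0183) = 0.135
Q = 0.334, so δQ = 0.135 × 0.334 = 0.0451.

0.0451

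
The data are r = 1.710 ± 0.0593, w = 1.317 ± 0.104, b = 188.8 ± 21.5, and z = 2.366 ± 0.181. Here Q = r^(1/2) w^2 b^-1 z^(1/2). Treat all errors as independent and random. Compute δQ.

Each factor contributes (exponent × relative error)² to (δQ/Q)²:
  (½·δr/r)² = (0.5×0.0347)² = 0.000301;  (2·δw/w)² = (2×0.0790)² = 0.0249;  (-1·δb/b)² = (-1×0.114)² = 0.0130;  (½·δz/z)² = (0.5×0.0765)² = 0.00146
δQ/Q = √(0.0397) = 0.199
Q = 0.01848, so δQ = 0.199 × 0.01848 = 0.00368.

0.00368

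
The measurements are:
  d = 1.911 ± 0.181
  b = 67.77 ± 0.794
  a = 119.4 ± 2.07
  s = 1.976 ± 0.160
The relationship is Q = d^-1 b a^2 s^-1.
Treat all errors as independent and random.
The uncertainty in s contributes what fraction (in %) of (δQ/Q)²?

38.9%

(δQ/Q)² = (-1·δd/d)² + (1·δb/b)² + (2·δa/a)² + (-1·δs/s)²
  d term: (-1×0.0947)² = 0.00897
  b term: (1×0.0117)² = 0.000137
  a term: (2×0.0173)² = 0.00120
  s term: (-1×0.0810)² = 0.00656
Total = 0.0169. Share from s = 0.00656/0.0169 = 0.389.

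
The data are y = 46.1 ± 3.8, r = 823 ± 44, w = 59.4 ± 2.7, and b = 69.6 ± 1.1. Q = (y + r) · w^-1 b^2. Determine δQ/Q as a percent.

Let u = y + r = 869. δu = √(δy² + δr²) = √(14.4 + 1940) = 44.2, so δu/u = 0.0508.
Q is then a monomial in u, w, b:
δQ/Q = √((δu/u)² + (-1·δw/w)² + (2·δb/b)²) = √(0.00258 + 0.00207 + 0.000999) = 0.0751

7.51%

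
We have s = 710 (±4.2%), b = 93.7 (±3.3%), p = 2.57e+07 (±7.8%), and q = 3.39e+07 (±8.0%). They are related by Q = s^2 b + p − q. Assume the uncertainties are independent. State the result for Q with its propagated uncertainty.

Let w = s^2·b = 4.72e+07. δw/w = √((2·δs/s)² + (1·δb/b)²) = √(0.00706 + 0.00109) = 0.0902, so δw = 4.26e+06.
Q = w + p − q: δQ = √(δw² + δp² + δq²) = √(1.82e+13 + 4.02e+12 + 7.35e+12) = 5.44e+06
Q = 3.9e+07.

(3.90 ± 0.544) × 10^7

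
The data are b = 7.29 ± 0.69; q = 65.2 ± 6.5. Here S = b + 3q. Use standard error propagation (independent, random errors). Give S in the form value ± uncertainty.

For a sum/difference, combine absolute errors in quadrature:
  (δb)² = 0.476;  (3·δq)² = 380
δS = √(381) = 19.5
S = 203.

203 ± 19.5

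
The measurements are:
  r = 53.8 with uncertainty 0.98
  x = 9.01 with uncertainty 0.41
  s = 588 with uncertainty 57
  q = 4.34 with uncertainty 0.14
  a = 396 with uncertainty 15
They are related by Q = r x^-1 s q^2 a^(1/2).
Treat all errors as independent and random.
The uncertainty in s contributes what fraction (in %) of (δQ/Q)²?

(δQ/Q)² = (1·δr/r)² + (-1·δx/x)² + (1·δs/s)² + (2·δq/q)² + (½·δa/a)²
  r term: (1×0.0182)² = 0.000332
  x term: (-1×0.0455)² = 0.00207
  s term: (1×0.0969)² = 0.00940
  q term: (2×0.0323)² = 0.00416
  a term: (0.5×0.0379)² = 0.000359
Total = 0.0163. Share from s = 0.00940/0.0163 = 0.576.

57.6%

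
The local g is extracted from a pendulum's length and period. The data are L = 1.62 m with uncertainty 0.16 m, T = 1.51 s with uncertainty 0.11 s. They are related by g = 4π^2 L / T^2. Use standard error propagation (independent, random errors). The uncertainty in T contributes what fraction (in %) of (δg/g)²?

(δg/g)² = (1·δL/L)² + (-2·δT/T)²
  L term: (1×0.0988)² = 0.00975
  T term: (-2×0.0728)² = 0.0212
Total = 0.0310. Share from T = 0.0212/0.0310 = 0.685.

68.5%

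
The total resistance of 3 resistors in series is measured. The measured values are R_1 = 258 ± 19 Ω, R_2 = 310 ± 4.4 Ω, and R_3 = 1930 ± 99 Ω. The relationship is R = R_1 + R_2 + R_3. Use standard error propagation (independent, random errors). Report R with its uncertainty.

R is a linear combination, so absolute uncertainties add in quadrature:
  (δR_1)² = 361;  (δR_2)² = 19.4;  (δR_3)² = 9800
δR = √(10200) = 101 Ω
R = 2500 Ω.

2500 ± 101 Ω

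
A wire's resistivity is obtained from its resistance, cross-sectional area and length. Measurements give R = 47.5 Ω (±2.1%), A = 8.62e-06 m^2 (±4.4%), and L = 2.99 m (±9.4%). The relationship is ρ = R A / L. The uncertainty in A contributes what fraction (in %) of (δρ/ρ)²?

17.3%

(δρ/ρ)² = (1·δR/R)² + (1·δA/A)² + (-1·δL/L)²
  R term: (1×0.0210)² = 0.000441
  A term: (1×0.0440)² = 0.00194
  L term: (-1×0.0940)² = 0.00884
Total = 0.0112. Share from A = 0.00194/0.0112 = 0.173.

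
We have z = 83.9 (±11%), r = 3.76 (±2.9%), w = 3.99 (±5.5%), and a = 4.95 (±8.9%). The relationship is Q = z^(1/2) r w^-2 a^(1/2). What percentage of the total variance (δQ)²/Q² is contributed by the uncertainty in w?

67.4%

(δQ/Q)² = (½·δz/z)² + (1·δr/r)² + (-2·δw/w)² + (½·δa/a)²
  z term: (0.5×0.110)² = 0.00302
  r term: (1×0.0290)² = 0.000841
  w term: (-2×0.0550)² = 0.0121
  a term: (0.5×0.0890)² = 0.00198
Total = 0.0179. Share from w = 0.0121/0.0179 = 0.674.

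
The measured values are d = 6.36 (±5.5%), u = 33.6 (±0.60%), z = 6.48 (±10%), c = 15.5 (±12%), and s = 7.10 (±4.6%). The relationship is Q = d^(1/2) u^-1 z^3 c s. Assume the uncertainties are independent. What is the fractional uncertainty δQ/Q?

0.328

Since Q is a product/quotient, work with relative uncertainties:
  (½·δd/d)² = (0.5×0.0550)² = 0.000756;  (-1·δu/u)² = (-1×0.00600)² = 3.6e-05;  (3·δz/z)² = (3×0.100)² = 0.0900;  (1·δc/c)² = (1×0.120)² = 0.0144;  (1·δs/s)² = (1×0.0460)² = 0.00212
δQ/Q = √(0.107) = 0.328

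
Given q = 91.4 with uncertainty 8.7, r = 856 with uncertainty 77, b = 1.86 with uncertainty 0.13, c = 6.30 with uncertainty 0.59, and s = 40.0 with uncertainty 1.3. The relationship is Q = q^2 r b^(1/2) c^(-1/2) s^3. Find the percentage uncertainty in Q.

23.9%

Relative error in a monomial: (δQ/Q)² = Σ (nᵢ · δxᵢ/xᵢ)².
  (2·δq/q)² = (2×0.0952)² = 0.0362;  (1·δr/r)² = (1×0.0900)² = 0.00809;  (½·δb/b)² = (0.5×0.0699)² = 0.00122;  (−½·δc/c)² = (-0.5×0.0937)² = 0.00219;  (3·δs/s)² = (3×0.0325)² = 0.00951
δQ/Q = √(0.0573) = 0.239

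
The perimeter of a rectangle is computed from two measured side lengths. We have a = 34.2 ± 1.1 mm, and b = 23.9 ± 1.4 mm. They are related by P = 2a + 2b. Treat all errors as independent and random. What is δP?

Absolute uncertainties add in quadrature for a linear combination:
  (2·δa)² = 4.84;  (2·δb)² = 7.84
δP = √(12.7) = 3.56 mm

3.56 mm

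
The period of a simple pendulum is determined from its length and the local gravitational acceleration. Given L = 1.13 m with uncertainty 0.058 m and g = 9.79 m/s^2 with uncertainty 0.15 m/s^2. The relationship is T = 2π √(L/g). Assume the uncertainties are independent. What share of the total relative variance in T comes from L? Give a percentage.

91.8%

(δT/T)² = (½·δL/L)² + (−½·δg/g)²
  L term: (0.5×0.0513)² = 0.000659
  g term: (-0.5×0.0153)² = 5.87e-05
Total = 0.000717. Share from L = 0.000659/0.000717 = 0.918.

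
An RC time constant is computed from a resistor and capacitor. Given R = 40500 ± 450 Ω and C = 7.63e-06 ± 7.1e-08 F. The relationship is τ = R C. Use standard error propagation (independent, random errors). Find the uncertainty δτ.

For a monomial τ ∝ R, C, fractional errors add in quadrature:
  (1·δR/R)² = (1×0.0111)² = 0.000123;  (1·δC/C)² = (1×0.00931)² = 8.66e-05
δτ/τ = √(0.000210) = 0.0145
τ = 0.309 s, so δτ = 0.0145 × 0.309 = 0.00448 s.

0.00448 s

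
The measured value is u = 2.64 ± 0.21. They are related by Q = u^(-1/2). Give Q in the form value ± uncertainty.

0.615 ± 0.0245

Q ∝ u^(-1/2), so δQ/Q = |−½| · δu/u = 0.5 × 0.0795 = 0.0398.
Q = 0.615, so δQ = 0.0398 × 0.615 = 0.0245.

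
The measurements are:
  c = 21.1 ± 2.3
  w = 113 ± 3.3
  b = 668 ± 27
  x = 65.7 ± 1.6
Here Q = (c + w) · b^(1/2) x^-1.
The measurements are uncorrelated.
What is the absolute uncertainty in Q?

2.30

Let u = c + w = 134. δu = √(δc² + δw²) = √(5.29 + 10.9) = 4.02, so δu/u = 0.0300.
Q is then a monomial in u, b, x:
δQ/Q = √((δu/u)² + (½·δb/b)² + (-1·δx/x)²) = √(0.000900 + 0.000408 + 0.000593) = 0.0436
Q = 52.8, so δQ = 0.0436 × 52.8 = 2.30.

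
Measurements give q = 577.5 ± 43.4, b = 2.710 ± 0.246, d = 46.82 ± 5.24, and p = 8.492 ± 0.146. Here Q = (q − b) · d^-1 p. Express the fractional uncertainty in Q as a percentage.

Let u = q − b = 574.8. δu = √(δq² + δb²) = √(1880 + 0.0605) = 43.4, so δu/u = 0.0755.
Q is then a monomial in u, d, p:
δQ/Q = √((δu/u)² + (-1·δd/d)² + (1·δp/p)²) = √(0.00570 + 0.0125 + 0.000296) = 0.136

13.6%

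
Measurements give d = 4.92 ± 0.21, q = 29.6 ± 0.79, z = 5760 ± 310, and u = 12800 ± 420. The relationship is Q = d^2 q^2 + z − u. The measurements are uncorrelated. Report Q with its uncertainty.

14200 ± 2200

Let p = d^2·q^2 = 21200. δp/p = √((2·δd/d)² + (2·δq/q)²) = √(0.00729 + 0.00285) = 0.101, so δp = 2140.
Q = p + z − u: δQ = √(δp² + δz² + δu²) = √(4.56e+06 + 96100 + 1.76e+05) = 2200
Q = 14200.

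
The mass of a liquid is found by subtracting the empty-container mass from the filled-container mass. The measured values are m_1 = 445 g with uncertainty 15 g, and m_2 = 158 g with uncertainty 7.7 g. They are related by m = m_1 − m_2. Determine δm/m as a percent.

5.87%

m is a linear combination, so absolute uncertainties add in quadrature:
  (δm_1)² = 225;  (δm_2)² = 59.3
δm = √(284) = 16.9 g
m = 287 g, so δm/m = 16.9/287 = 0.0587.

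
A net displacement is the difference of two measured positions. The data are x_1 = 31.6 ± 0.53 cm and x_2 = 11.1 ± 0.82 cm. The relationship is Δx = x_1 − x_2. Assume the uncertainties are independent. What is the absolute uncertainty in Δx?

0.976 cm

Absolute uncertainties add in quadrature for a linear combination:
  (δx_1)² = 0.281;  (δx_2)² = 0.672
δΔx = √(0.953) = 0.976 cm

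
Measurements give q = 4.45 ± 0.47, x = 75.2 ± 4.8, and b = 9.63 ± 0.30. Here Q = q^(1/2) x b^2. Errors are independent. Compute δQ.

Q is a product of powers, so relative uncertainties combine in quadrature:
  (½·δq/q)² = (0.5×0.106)² = 0.00279;  (1·δx/x)² = (1×0.0638)² = 0.00407;  (2·δb/b)² = (2×0.0312)² = 0.00388
δQ/Q = √(0.0107) = 0.104
Q = 14700, so δQ = 0.104 × 14700 = 1520.

1520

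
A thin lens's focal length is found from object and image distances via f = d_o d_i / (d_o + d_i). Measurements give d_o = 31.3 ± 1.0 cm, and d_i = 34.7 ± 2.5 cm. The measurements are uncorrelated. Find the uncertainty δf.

∂f/∂d_o = (d_i/(d_o+d_i))² = 0.276;  ∂f/∂d_i = (d_o/(d_o+d_i))² = 0.225
δf = √((∂f/∂d_o · δd_o)² + (∂f/∂d_i · δd_i)²) = √(0.0764 + 0.316) = 0.627 cm

0.627 cm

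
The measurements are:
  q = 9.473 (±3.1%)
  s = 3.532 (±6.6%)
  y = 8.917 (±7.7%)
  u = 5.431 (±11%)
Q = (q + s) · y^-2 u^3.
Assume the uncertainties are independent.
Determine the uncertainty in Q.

9.57

Let w = q + s = 13.01. δw = √(δq² + δs²) = √(0.0862 + 0.0543) = 0.375, so δw/w = 0.0288.
Q is then a monomial in w, y, u:
δQ/Q = √((δw/w)² + (-2·δy/y)² + (3·δu/u)²) = √(0.000831 + 0.0237 + 0.109) = 0.365
Q = 26.20, so δQ = 0.365 × 26.20 = 9.57.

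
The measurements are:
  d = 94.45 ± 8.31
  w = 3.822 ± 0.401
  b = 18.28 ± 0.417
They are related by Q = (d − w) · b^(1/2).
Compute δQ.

35.8

Let u = d − w = 90.63. δu = √(δd² + δw²) = √(69.1 + 0.161) = 8.32, so δu/u = 0.0918.
Q is then a monomial in u, b:
δQ/Q = √((δu/u)² + (½·δb/b)²) = √(0.00843 + 0.000130) = 0.0925
Q = 387.5, so δQ = 0.0925 × 387.5 = 35.8.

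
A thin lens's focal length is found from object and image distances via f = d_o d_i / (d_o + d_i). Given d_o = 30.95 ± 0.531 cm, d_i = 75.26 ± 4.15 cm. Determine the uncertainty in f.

∂f/∂d_o = (d_i/(d_o+d_i))² = 0.502;  ∂f/∂d_i = (d_o/(d_o+d_i))² = 0.0849
δf = √((∂f/∂d_o · δd_o)² + (∂f/∂d_i · δd_i)²) = √(0.0711 + 0.124) = 0.442 cm

0.442 cm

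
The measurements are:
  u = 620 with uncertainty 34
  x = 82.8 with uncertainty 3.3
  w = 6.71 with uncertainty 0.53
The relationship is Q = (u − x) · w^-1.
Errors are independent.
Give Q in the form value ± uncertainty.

80.1 ± 8.12

Let h = u − x = 537. δh = √(δu² + δx²) = √(1160 + 10.9) = 34.2, so δh/h = 0.0636.
Q is then a monomial in h, w:
δQ/Q = √((δh/h)² + (-1·δw/w)²) = √(0.00404 + 0.00624) = 0.101
Q = 80.1, so δQ = 0.101 × 80.1 = 8.12.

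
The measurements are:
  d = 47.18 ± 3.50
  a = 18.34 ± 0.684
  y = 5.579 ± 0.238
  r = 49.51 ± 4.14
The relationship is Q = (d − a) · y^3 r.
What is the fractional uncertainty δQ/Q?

0.197

Let u = d − a = 28.84. δu = √(δd² + δa²) = √(12.2 + 0.468) = 3.57, so δu/u = 0.124.
Q is then a monomial in u, y, r:
δQ/Q = √((δu/u)² + (3·δy/y)² + (1·δr/r)²) = √(0.0153 + 0.0164 + 0.00699) = 0.197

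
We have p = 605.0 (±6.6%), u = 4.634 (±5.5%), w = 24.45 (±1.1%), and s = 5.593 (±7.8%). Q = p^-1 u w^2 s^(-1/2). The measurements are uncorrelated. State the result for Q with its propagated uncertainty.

Each factor contributes (exponent × relative error)² to (δQ/Q)²:
  (-1·δp/p)² = (-1×0.0660)² = 0.00436;  (1·δu/u)² = (1×0.0550)² = 0.00303;  (2·δw/w)² = (2×0.0110)² = 0.000484;  (−½·δs/s)² = (-0.5×0.0780)² = 0.00152
δQ/Q = √(0.00939) = 0.0969
Q = 1.936, so δQ = 0.0969 × 1.936 = 0.188.

1.936 ± 0.188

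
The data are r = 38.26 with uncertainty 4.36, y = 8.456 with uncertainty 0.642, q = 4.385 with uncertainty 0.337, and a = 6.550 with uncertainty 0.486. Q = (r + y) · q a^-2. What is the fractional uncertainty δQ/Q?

Let u = r + y = 46.72. δu = √(δr² + δy²) = √(19.0 + 0.412) = 4.41, so δu/u = 0.0943.
Q is then a monomial in u, q, a:
δQ/Q = √((δu/u)² + (1·δq/q)² + (-2·δa/a)²) = √(0.00890 + 0.00591 + 0.0220) = 0.192

0.192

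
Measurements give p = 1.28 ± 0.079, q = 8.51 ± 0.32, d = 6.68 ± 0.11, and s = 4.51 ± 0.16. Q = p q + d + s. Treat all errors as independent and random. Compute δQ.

0.811

Let w = p·q = 10.9. δw/w = √((1·δp/p)² + (1·δq/q)²) = √(0.00381 + 0.00141) = 0.0723, so δw = 0.787.
Q = w + d + s: δQ = √(δw² + δd² + δs²) = √(0.620 + 0.0121 + 0.0256) = 0.811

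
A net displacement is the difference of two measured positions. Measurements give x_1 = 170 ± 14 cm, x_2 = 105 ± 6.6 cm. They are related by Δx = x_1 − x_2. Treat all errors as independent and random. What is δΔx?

Each term contributes (cᵢ δxᵢ)² to (δΔx)²:
  (δx_1)² = 196;  (δx_2)² = 43.6
δΔx = √(240) = 15.5 cm

15.5 cm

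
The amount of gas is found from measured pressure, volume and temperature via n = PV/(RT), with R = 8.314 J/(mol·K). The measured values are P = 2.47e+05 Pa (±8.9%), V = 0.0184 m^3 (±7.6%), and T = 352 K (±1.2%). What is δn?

0.183 mol

Products/powers → add relative errors in quadrature, weighted by exponent:
  (1·δP/P)² = (1×0.0890)² = 0.00792;  (1·δV/V)² = (1×0.0760)² = 0.00578;  (-1·δT/T)² = (-1×0.0120)² = 0.000144
δn/n = √(0.0138) = 0.118
n = 1.55 mol, so δn = 0.118 × 1.55 = 0.183 mol.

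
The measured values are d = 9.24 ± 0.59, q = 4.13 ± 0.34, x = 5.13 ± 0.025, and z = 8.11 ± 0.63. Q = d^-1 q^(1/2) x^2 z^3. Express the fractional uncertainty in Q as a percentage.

24.5%

Each factor contributes (exponent × relative error)² to (δQ/Q)²:
  (-1·δd/d)² = (-1×0.0639)² = 0.00408;  (½·δq/q)² = (0.5×0.0823)² = 0.00169;  (2·δx/x)² = (2×0.00487)² = 9.5e-05;  (3·δz/z)² = (3×0.0777)² = 0.0543
δQ/Q = √(0.0602) = 0.245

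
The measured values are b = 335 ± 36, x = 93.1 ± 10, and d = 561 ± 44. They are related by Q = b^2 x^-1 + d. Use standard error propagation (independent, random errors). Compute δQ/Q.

Let p = b^2·x^-1 = 1210. δp/p = √((2·δb/b)² + (-1·δx/x)²) = √(0.0462 + 0.0115) = 0.240, so δp = 290.
Q = p + d: δQ = √(δp² + δd²) = √(83900 + 1940) = 293
Q = 1770, so δQ/Q = 293/1770 = 0.166.

0.166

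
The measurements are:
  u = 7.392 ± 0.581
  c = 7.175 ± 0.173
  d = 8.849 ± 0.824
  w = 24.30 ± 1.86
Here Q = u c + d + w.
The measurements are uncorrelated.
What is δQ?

4.81

Let p = u·c = 53.04. δp/p = √((1·δu/u)² + (1·δc/c)²) = √(0.00618 + 0.000581) = 0.0822, so δp = 4.36.
Q = p + d + w: δQ = √(δp² + δd² + δw²) = √(19.0 + 0.679 + 3.46) = 4.81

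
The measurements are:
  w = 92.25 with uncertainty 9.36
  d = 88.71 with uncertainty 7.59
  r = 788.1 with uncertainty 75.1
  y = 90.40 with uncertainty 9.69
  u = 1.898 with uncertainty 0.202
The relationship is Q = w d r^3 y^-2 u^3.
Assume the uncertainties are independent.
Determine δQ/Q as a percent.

Products/powers → add relative errors in quadrature, weighted by exponent:
  (1·δw/w)² = (1×0.101)² = 0.0103;  (1·δd/d)² = (1×0.0856)² = 0.00732;  (3·δr/r)² = (3×0.0953)² = 0.0817;  (-2·δy/y)² = (-2×0.107)² = 0.0460;  (3·δu/u)² = (3×0.106)² = 0.102
δQ/Q = √(0.247) = 0.497

49.7%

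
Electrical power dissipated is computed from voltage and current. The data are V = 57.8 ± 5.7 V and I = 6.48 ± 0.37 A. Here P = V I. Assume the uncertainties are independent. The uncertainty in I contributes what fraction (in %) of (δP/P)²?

25.1%

(δP/P)² = (1·δV/V)² + (1·δI/I)²
  V term: (1×0.0986)² = 0.00973
  I term: (1×0.0571)² = 0.00326
Total = 0.0130. Share from I = 0.00326/0.0130 = 0.251.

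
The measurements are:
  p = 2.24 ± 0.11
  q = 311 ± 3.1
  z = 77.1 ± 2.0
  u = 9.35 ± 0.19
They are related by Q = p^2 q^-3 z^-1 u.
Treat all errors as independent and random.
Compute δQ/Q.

0.108

Products/powers → add relative errors in quadrature, weighted by exponent:
  (2·δp/p)² = (2×0.0491)² = 0.00965;  (-3·δq/q)² = (-3×0.00997)² = 0.000894;  (-1·δz/z)² = (-1×0.0259)² = 0.000673;  (1·δu/u)² = (1×0.0203)² = 0.000413
δQ/Q = √(0.0116) = 0.108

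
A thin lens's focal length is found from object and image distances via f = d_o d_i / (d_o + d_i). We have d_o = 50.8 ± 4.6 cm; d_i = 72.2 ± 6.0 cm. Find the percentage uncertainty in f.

∂f/∂d_o = (d_i/(d_o+d_i))² = 0.345;  ∂f/∂d_i = (d_o/(d_o+d_i))² = 0.171
δf = √((∂f/∂d_o · δd_o)² + (∂f/∂d_i · δd_i)²) = √(2.51 + 1.05) = 1.89 cm
f = 29.8 cm, so δf/f = 1.89/29.8 = 0.0633.

6.33%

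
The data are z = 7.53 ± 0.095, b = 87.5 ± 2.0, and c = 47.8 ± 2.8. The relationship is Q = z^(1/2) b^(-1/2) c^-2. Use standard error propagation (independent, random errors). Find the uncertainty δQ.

1.51e-05

Since Q is a product/quotient, work with relative uncertainties:
  (½·δz/z)² = (0.5×0.0126)² = 3.98e-05;  (−½·δb/b)² = (-0.5×0.0229)² = 0.000131;  (-2·δc/c)² = (-2×0.0586)² = 0.0137
δQ/Q = √(0.0139) = 0.118
Q = 0.000128, so δQ = 0.118 × 0.000128 = 1.51e-05.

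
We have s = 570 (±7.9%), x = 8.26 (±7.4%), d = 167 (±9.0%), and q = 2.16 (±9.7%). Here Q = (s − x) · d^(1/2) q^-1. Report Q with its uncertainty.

Let u = s − x = 562. δu = √(δs² + δx²) = √(2030 + 0.374) = 45.0, so δu/u = 0.0802.
Q is then a monomial in u, d, q:
δQ/Q = √((δu/u)² + (½·δd/d)² + (-1·δq/q)²) = √(0.00643 + 0.00202 + 0.00941) = 0.134
Q = 3360, so δQ = 0.134 × 3360 = 449.

3360 ± 449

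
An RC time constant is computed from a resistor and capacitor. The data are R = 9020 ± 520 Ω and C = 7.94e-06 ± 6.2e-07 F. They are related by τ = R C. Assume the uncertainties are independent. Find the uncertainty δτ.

0.00695 s

Each factor contributes (exponent × relative error)² to (δτ/τ)²:
  (1·δR/R)² = (1×0.0576)² = 0.00332;  (1·δC/C)² = (1×0.0781)² = 0.00610
δτ/τ = √(0.00942) = 0.0971
τ = 0.0716 s, so δτ = 0.0971 × 0.0716 = 0.00695 s.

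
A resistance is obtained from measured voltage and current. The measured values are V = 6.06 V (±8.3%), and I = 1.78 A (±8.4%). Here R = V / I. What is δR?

Relative error in a monomial: (δR/R)² = Σ (nᵢ · δxᵢ/xᵢ)².
  (1·δV/V)² = (1×0.0830)² = 0.00689;  (-1·δI/I)² = (-1×0.0840)² = 0.00706
δR/R = √(0.0139) = 0.118
R = 3.40 Ω, so δR = 0.118 × 3.40 = 0.402 Ω.

0.402 Ω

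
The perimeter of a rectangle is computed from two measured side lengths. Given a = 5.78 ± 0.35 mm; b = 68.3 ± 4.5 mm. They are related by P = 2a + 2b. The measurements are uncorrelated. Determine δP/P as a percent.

P is a linear combination, so absolute uncertainties add in quadrature:
  (2·δa)² = 0.490;  (2·δb)² = 81.0
δP = √(81.5) = 9.03 mm
P = 148 mm, so δP/P = 9.03/148 = 0.0609.

6.09%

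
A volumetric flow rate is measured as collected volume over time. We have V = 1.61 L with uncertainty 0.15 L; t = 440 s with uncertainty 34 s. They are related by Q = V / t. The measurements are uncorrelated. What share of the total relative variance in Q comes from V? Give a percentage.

59.2%

(δQ/Q)² = (1·δV/V)² + (-1·δt/t)²
  V term: (1×0.0932)² = 0.00868
  t term: (-1×0.0773)² = 0.00597
Total = 0.0147. Share from V = 0.00868/0.0147 = 0.592.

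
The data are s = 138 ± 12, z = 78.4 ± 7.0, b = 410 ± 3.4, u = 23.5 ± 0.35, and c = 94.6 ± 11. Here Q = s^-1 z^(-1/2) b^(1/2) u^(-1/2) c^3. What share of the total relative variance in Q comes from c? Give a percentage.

(δQ/Q)² = (-1·δs/s)² + (−½·δz/z)² + (½·δb/b)² + (−½·δu/u)² + (3·δc/c)²
  s term: (-1×0.0870)² = 0.00756
  z term: (-0.5×0.0893)² = 0.00199
  b term: (0.5×0.00829)² = 1.72e-05
  u term: (-0.5×0.0149)² = 5.55e-05
  c term: (3×0.116)² = 0.122
Total = 0.131. Share from c = 0.122/0.131 = 0.927.

92.7%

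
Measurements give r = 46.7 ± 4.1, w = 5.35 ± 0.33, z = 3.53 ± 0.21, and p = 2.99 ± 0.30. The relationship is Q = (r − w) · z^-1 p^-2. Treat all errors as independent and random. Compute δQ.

Let u = r − w = 41.4. δu = √(δr² + δw²) = √(16.8 + 0.109) = 4.11, so δu/u = 0.0995.
Q is then a monomial in u, z, p:
δQ/Q = √((δu/u)² + (-1·δz/z)² + (-2·δp/p)²) = √(0.00990 + 0.00354 + 0.0403) = 0.232
Q = 1.31, so δQ = 0.232 × 1.31 = 0.304.

0.304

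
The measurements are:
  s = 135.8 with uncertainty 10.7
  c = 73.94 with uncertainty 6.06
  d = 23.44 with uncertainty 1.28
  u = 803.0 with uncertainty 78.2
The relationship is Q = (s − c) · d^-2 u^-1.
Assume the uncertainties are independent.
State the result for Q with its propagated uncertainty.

(1.402 ± 0.346) × 10^-4

Let w = s − c = 61.86. δw = √(δs² + δc²) = √(114 + 36.7) = 12.3, so δw/w = 0.199.
Q is then a monomial in w, d, u:
δQ/Q = √((δw/w)² + (-2·δd/d)² + (-1·δu/u)²) = √(0.0395 + 0.0119 + 0.00948) = 0.247
Q = 0.0001402, so δQ = 0.247 × 0.0001402 = 3.46e-05.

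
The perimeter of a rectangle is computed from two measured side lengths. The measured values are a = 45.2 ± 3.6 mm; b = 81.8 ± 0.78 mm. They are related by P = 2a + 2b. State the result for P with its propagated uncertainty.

254 ± 7.37 mm

For a sum/difference, combine absolute errors in quadrature:
  (2·δa)² = 51.8;  (2·δb)² = 2.43
δP = √(54.3) = 7.37 mm
P = 254 mm.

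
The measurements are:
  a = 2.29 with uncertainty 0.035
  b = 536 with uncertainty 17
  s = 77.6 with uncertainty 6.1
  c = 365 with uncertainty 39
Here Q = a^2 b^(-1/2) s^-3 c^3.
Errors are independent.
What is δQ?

9.42

Each factor contributes (exponent × relative error)² to (δQ/Q)²:
  (2·δa/a)² = (2×0.0153)² = 0.000934;  (−½·δb/b)² = (-0.5×0.0317)² = 0.000251;  (-3·δs/s)² = (-3×0.0786)² = 0.0556;  (3·δc/c)² = (3×0.107)² = 0.103
δQ/Q = √(0.160) = 0.399
Q = 23.6, so δQ = 0.399 × 23.6 = 9.42.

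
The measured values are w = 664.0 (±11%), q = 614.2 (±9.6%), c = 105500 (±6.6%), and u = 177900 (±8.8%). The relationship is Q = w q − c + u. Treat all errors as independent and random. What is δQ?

62000

Let p = w·q = 407800. δp/p = √((1·δw/w)² + (1·δq/q)²) = √(0.0121 + 0.00922) = 0.146, so δp = 59500.
Q = p − c + u: δQ = √(δp² + δc² + δu²) = √(3.55e+09 + 4.85e+07 + 2.45e+08) = 62000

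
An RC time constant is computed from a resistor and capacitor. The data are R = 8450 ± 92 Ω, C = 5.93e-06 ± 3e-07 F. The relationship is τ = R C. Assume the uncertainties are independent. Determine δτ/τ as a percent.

Products/powers → add relative errors in quadrature, weighted by exponent:
  (1·δR/R)² = (1×0.0109)² = 0.000119;  (1·δC/C)² = (1×0.0506)² = 0.00256
δτ/τ = √(0.00268) = 0.0517

5.17%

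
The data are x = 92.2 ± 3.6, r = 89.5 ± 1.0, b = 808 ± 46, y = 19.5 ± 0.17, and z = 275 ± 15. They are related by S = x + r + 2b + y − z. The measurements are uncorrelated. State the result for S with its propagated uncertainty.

Sums and differences: (δS)² = Σ (cᵢ δxᵢ)².
  (δx)² = 13.0;  (δr)² = 1.00;  (2·δb)² = 8460;  (δy)² = 0.0289;  (δz)² = 225
δS = √(8700) = 93.3
S = 1540.

1540 ± 93.3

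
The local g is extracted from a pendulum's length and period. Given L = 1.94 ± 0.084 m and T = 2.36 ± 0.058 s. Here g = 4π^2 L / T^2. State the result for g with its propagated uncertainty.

13.8 ± 0.901 m/s^2

Products/powers → add relative errors in quadrature, weighted by exponent:
  (1·δL/L)² = (1×0.0433)² = 0.00187;  (-2·δT/T)² = (-2×0.0246)² = 0.00242
δg/g = √(0.00429) = 0.0655
g = 13.8 m/s^2, so δg = 0.0655 × 13.8 = 0.901 m/s^2.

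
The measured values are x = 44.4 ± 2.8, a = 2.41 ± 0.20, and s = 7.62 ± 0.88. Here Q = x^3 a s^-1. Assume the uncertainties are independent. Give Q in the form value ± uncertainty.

27700 ± 6550

Products/powers → add relative errors in quadrature, weighted by exponent:
  (3·δx/x)² = (3×0.0631)² = 0.0358;  (1·δa/a)² = (1×0.0830)² = 0.00689;  (-1·δs/s)² = (-1×0.115)² = 0.0133
δQ/Q = √(0.0560) = 0.237
Q = 27700, so δQ = 0.237 × 27700 = 6550.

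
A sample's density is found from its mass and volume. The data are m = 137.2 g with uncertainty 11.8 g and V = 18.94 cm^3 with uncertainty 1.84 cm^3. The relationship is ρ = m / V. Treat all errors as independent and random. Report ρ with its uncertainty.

For a monomial ρ ∝ m, V^-1, fractional errors add in quadrature:
  (1·δm/m)² = (1×0.0860)² = 0.00740;  (-1·δV/V)² = (-1×0.0971)² = 0.00944
δρ/ρ = √(0.0168) = 0.130
ρ = 7.244 g/cm^3, so δρ = 0.130 × 7.244 = 0.940 g/cm^3.

7.244 ± 0.940 g/cm^3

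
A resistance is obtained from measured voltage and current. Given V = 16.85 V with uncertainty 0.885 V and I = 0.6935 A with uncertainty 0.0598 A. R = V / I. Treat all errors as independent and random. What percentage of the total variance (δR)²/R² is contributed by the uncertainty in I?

(δR/R)² = (1·δV/V)² + (-1·δI/I)²
  V term: (1×0.0525)² = 0.00276
  I term: (-1×0.0862)² = 0.00744
Total = 0.0102. Share from I = 0.00744/0.0102 = 0.729.

72.9%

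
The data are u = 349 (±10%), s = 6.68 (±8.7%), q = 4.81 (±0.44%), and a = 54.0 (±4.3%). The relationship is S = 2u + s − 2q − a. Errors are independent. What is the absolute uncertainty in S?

Each term contributes (cᵢ δxᵢ)² to (δS)²:
  (2·δu)² = 4870;  (δs)² = 0.338;  (2·δq)² = 0.00179;  (δa)² = 5.39
δS = √(4880) = 69.8

69.8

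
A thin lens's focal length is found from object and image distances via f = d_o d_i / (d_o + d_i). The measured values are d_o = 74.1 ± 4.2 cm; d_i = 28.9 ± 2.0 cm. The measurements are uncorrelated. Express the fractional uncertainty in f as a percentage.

∂f/∂d_o = (d_i/(d_o+d_i))² = 0.0787;  ∂f/∂d_i = (d_o/(d_o+d_i))² = 0.518
δf = √((∂f/∂d_o · δd_o)² + (∂f/∂d_i · δd_i)²) = √(0.109 + 1.07) = 1.09 cm
f = 20.8 cm, so δf/f = 1.09/20.8 = 0.0523.

5.23%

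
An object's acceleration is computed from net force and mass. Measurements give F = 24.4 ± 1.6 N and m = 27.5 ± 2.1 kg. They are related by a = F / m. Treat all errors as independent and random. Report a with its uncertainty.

0.887 ± 0.0893 m/s^2

a is a product of powers, so relative uncertainties combine in quadrature:
  (1·δF/F)² = (1×0.0656)² = 0.00430;  (-1·δm/m)² = (-1×0.0764)² = 0.00583
δa/a = √(0.0101) = 0.101
a = 0.887 m/s^2, so δa = 0.101 × 0.887 = 0.0893 m/s^2.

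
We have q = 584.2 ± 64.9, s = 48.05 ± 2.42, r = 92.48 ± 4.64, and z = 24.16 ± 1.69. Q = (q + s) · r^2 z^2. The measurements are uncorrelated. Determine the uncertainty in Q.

6.33e+08

Let u = q + s = 632.2. δu = √(δq² + δs²) = √(4210 + 5.86) = 64.9, so δu/u = 0.103.
Q is then a monomial in u, r, z:
δQ/Q = √((δu/u)² + (2·δr/r)² + (2·δz/z)²) = √(0.0106 + 0.0101 + 0.0196) = 0.200
Q = 3.156e+09, so δQ = 0.200 × 3.156e+09 = 6.33e+08.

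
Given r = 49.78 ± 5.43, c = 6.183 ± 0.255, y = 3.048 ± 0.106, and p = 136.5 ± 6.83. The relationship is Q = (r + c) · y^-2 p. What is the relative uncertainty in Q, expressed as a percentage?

Let u = r + c = 55.96. δu = √(δr² + δc²) = √(29.5 + 0.0650) = 5.44, so δu/u = 0.0971.
Q is then a monomial in u, y, p:
δQ/Q = √((δu/u)² + (-2·δy/y)² + (1·δp/p)²) = √(0.00944 + 0.00484 + 0.00250) = 0.130

13.0%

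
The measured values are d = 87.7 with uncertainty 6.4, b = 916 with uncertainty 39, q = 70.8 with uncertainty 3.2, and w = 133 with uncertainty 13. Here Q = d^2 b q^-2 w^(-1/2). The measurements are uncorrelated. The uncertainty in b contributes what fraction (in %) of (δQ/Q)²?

5.38%

(δQ/Q)² = (2·δd/d)² + (1·δb/b)² + (-2·δq/q)² + (−½·δw/w)²
  d term: (2×0.0730)² = 0.0213
  b term: (1×0.0426)² = 0.00181
  q term: (-2×0.0452)² = 0.00817
  w term: (-0.5×0.0977)² = 0.00239
Total = 0.0337. Share from b = 0.00181/0.0337 = 0.0538.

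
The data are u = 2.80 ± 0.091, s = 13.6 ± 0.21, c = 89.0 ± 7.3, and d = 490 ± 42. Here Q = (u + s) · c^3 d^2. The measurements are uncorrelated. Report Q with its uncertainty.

Let w = u + s = 16.4. δw = √(δu² + δs²) = √(0.00828 + 0.0441) = 0.229, so δw/w = 0.0140.
Q is then a monomial in w, c, d:
δQ/Q = √((δw/w)² + (3·δc/c)² + (2·δd/d)²) = √(0.000195 + 0.0605 + 0.0294) = 0.300
Q = 2.78e+12, so δQ = 0.300 × 2.78e+12 = 8.33e+11.

(2.78 ± 0.833) × 10^12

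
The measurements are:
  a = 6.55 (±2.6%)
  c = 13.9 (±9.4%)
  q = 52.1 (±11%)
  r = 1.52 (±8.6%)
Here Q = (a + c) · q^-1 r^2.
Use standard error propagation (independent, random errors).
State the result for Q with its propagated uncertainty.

0.907 ± 0.194

Let u = a + c = 20.4. δu = √(δa² + δc²) = √(0.0290 + 1.71) = 1.32, so δu/u = 0.0644.
Q is then a monomial in u, q, r:
δQ/Q = √((δu/u)² + (-1·δq/q)² + (2·δr/r)²) = √(0.00415 + 0.0121 + 0.0296) = 0.214
Q = 0.907, so δQ = 0.214 × 0.907 = 0.194.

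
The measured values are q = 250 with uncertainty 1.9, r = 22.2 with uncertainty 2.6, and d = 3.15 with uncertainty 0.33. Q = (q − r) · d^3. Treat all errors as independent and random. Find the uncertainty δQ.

2240

Let u = q − r = 228. δu = √(δq² + δr²) = √(3.61 + 6.76) = 3.22, so δu/u = 0.0141.
Q is then a monomial in u, d:
δQ/Q = √((δu/u)² + (3·δd/d)²) = √(0.000200 + 0.0988) = 0.315
Q = 7120, so δQ = 0.315 × 7120 = 2240.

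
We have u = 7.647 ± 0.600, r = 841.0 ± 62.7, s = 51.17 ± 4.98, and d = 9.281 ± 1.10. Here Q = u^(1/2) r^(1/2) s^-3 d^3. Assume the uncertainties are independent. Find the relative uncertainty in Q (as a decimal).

0.463

Products/powers → add relative errors in quadrature, weighted by exponent:
  (½·δu/u)² = (0.5×0.0785)² = 0.00154;  (½·δr/r)² = (0.5×0.0746)² = 0.00139;  (-3·δs/s)² = (-3×0.0973)² = 0.0852;  (3·δd/d)² = (3×0.119)² = 0.126
δQ/Q = √(0.215) = 0.463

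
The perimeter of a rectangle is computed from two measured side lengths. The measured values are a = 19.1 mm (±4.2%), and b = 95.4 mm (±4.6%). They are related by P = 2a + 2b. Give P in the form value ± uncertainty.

For a sum/difference, combine absolute errors in quadrature:
  (2·δa)² = 2.57;  (2·δb)² = 77.0
δP = √(79.6) = 8.92 mm
P = 229 mm.

229 ± 8.92 mm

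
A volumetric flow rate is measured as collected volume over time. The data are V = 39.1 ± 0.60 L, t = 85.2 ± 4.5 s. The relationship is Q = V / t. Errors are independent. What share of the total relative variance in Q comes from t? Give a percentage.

92.2%

(δQ/Q)² = (1·δV/V)² + (-1·δt/t)²
  V term: (1×0.0153)² = 0.000235
  t term: (-1×0.0528)² = 0.00279
Total = 0.00303. Share from t = 0.00279/0.00303 = 0.922.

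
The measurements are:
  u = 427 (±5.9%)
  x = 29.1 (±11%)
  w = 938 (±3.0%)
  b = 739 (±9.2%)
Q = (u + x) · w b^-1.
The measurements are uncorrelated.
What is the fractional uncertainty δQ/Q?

Let h = u + x = 456. δh = √(δu² + δx²) = √(635 + 10.2) = 25.4, so δh/h = 0.0557.
Q is then a monomial in h, w, b:
δQ/Q = √((δh/h)² + (1·δw/w)² + (-1·δb/b)²) = √(0.00310 + 0.000900 + 0.00846) = 0.112

0.112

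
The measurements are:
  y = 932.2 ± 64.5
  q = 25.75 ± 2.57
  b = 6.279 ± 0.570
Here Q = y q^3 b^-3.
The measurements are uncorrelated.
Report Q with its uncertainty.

For a monomial Q ∝ y, q^3, b^-3, fractional errors add in quadrature:
  (1·δy/y)² = (1×0.0692)² = 0.00479;  (3·δq/q)² = (3×0.0998)² = 0.0897;  (-3·δb/b)² = (-3×0.0908)² = 0.0742
δQ/Q = √(0.169) = 0.411
Q = 64290, so δQ = 0.411 × 64290 = 26400.

64290 ± 26400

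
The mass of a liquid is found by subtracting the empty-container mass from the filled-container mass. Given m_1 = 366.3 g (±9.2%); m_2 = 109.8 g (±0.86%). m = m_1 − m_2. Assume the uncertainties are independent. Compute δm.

33.7 g

Sums and differences: (δm)² = Σ (cᵢ δxᵢ)².
  (δm_1)² = 1140;  (δm_2)² = 0.892
δm = √(1140) = 33.7 g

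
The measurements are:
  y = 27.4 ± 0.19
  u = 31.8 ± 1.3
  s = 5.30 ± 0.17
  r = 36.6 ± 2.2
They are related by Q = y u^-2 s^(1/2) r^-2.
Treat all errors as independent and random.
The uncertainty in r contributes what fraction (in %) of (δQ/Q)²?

67.4%

(δQ/Q)² = (1·δy/y)² + (-2·δu/u)² + (½·δs/s)² + (-2·δr/r)²
  y term: (1×0.00693)² = 4.81e-05
  u term: (-2×0.0409)² = 0.00668
  s term: (0.5×0.0321)² = 0.000257
  r term: (-2×0.0601)² = 0.0145
Total = 0.0214. Share from r = 0.0145/0.0214 = 0.674.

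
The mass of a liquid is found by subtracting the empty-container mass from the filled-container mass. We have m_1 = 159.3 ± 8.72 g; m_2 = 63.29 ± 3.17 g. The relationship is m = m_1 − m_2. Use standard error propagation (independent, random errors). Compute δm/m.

0.0966

Sums and differences: (δm)² = Σ (cᵢ δxᵢ)².
  (δm_1)² = 76.0;  (δm_2)² = 10.0
δm = √(86.1) = 9.28 g
m = 96.01 g, so δm/m = 9.28/96.01 = 0.0966.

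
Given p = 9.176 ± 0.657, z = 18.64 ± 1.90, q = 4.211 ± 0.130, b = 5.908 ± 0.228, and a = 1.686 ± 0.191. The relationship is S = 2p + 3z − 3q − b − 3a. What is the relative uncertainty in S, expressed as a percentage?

11.6%

Absolute uncertainties add in quadrature for a linear combination:
  (2·δp)² = 1.73;  (3·δz)² = 32.5;  (3·δq)² = 0.152;  (δb)² = 0.0520;  (3·δa)² = 0.328
δS = √(34.7) = 5.89
S = 50.67, so δS/S = 5.89/50.67 = 0.116.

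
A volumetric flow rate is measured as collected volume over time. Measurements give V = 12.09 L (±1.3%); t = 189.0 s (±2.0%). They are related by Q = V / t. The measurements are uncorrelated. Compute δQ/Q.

0.0239

Products/powers → add relative errors in quadrature, weighted by exponent:
  (1·δV/V)² = (1×0.0130)² = 0.000169;  (-1·δt/t)² = (-1×0.0200)² = 0.000400
δQ/Q = √(0.000569) = 0.0239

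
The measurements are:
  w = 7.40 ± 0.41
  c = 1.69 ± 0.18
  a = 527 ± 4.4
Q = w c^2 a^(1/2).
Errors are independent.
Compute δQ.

Relative error in a monomial: (δQ/Q)² = Σ (nᵢ · δxᵢ/xᵢ)².
  (1·δw/w)² = (1×0.0554)² = 0.00307;  (2·δc/c)² = (2×0.107)² = 0.0454;  (½·δa/a)² = (0.5×0.00835)² = 1.74e-05
δQ/Q = √(0.0485) = 0.220
Q = 485, so δQ = 0.220 × 485 = 107.

107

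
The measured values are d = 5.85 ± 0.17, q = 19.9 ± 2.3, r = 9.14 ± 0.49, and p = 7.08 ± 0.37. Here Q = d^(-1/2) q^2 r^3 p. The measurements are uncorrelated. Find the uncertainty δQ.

For a monomial Q ∝ d^(-1/2), q^2, r^3, p, fractional errors add in quadrature:
  (−½·δd/d)² = (-0.5×0.0291)² = 0.000211;  (2·δq/q)² = (2×0.116)² = 0.0534;  (3·δr/r)² = (3×0.0536)² = 0.0259;  (1·δp/p)² = (1×0.0523)² = 0.00273
δQ/Q = √(0.0822) = 0.287
Q = 8.85e+05, so δQ = 0.287 × 8.85e+05 = 2.54e+05.

2.54e+05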